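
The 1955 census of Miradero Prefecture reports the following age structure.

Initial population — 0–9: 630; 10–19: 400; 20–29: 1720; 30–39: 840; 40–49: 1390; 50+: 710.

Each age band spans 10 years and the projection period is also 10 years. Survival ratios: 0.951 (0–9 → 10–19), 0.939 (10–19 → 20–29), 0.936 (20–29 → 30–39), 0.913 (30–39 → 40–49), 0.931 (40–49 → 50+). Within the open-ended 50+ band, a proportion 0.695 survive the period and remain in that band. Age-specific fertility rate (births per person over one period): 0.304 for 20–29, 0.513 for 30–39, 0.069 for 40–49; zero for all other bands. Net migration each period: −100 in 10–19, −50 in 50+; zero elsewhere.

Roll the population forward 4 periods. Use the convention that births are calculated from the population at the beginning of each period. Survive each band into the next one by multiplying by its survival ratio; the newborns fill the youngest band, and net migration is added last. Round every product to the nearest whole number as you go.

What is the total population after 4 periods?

4861

Let band 1 be 0–9 through band 6 = 50+.
— Period 1 —
Births: 1720 * 0.304 = 523, 840 * 0.513 = 431, 1390 * 0.069 = 96 ⇒ total 1050
Band 2: 630 * 0.951 = 599
Band 3: 400 * 0.939 = 376
Band 4: 1720 * 0.936 = 1610
Band 5: 840 * 0.913 = 767
Band 6: 1390 * 0.931 + 710 * 0.695 = 1294 + 493 = 1787
Net migration: Band 2 − 100 → 499; Band 6 − 50 → 1737
Population now: 0–9=1050, 10–19=499, 20–29=376, 30–39=1610, 40–49=767, 50+=1737
— Period 2 —
Births: 376 * 0.304 = 114, 1610 * 0.513 = 826, 767 * 0.069 = 53 ⇒ total 993
Band 2: 1050 * 0.951 = 999
Band 3: 499 * 0.939 = 469
Band 4: 376 * 0.936 = 352
Band 5: 1610 * 0.913 = 1470
Band 6: 767 * 0.931 + 1737 * 0.695 = 714 + 1207 = 1921
Net migration: Band 2 − 100 → 899; Band 6 − 50 → 1871
Population now: 0–9=993, 10–19=899, 20–29=469, 30–39=352, 40–49=1470, 50+=1871
— Period 3 —
Births: 469 * 0.304 = 143, 352 * 0.513 = 181, 1470 * 0.069 = 101 ⇒ total 425
Band 2: 993 * 0.951 = 944
Band 3: 899 * 0.939 = 844
Band 4: 469 * 0.936 = 439
Band 5: 352 * 0.913 = 321
Band 6: 1470 * 0.931 + 1871 * 0.695 = 1369 + 1300 = 2669
Net migration: Band 2 − 100 → 844; Band 6 − 50 → 2619
Population now: 0–9=425, 10–19=844, 20–29=844, 30–39=439, 40–49=321, 50+=2619
— Period 4 —
Births: 844 * 0.304 = 257, 439 * 0.513 = 225, 321 * 0.069 = 22 ⇒ total 504
Band 2: 425 * 0.951 = 404
Band 3: 844 * 0.939 = 793
Band 4: 844 * 0.936 = 790
Band 5: 439 * 0.913 = 401
Band 6: 321 * 0.931 + 2619 * 0.695 = 299 + 1820 = 2119
Net migration: Band 2 − 100 → 304; Band 6 − 50 → 2069
Population now: 0–9=504, 10–19=304, 20–29=793, 30–39=790, 40–49=401, 50+=2069
Total after period 4: 504 + 304 + 793 + 790 + 401 + 2069 = 4861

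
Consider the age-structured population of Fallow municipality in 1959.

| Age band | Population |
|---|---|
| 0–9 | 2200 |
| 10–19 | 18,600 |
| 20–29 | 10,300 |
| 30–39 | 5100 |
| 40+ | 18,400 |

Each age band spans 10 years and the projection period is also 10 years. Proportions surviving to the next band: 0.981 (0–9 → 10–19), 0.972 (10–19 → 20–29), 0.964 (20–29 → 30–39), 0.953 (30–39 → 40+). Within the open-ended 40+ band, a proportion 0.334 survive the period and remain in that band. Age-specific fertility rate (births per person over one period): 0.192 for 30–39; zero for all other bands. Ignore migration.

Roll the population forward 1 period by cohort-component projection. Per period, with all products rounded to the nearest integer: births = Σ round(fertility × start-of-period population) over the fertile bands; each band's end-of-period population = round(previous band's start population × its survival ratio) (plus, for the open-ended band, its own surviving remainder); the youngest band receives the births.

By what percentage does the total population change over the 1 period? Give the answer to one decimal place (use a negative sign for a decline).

-22.8

— Period 1 —
Births: 5100 * 0.192 = 979
10–19: 2200 * 0.981 = 2158
20–29: 18600 * 0.972 = 18079
30–39: 10300 * 0.964 = 9929
40+: 5100 * 0.953 + 18400 * 0.334 = 4860 + 6146 = 11006
End of period: [979, 2158, 18079, 9929, 11006]
Total: 54600 → 42151; change = -12449; percentage change = -22.8%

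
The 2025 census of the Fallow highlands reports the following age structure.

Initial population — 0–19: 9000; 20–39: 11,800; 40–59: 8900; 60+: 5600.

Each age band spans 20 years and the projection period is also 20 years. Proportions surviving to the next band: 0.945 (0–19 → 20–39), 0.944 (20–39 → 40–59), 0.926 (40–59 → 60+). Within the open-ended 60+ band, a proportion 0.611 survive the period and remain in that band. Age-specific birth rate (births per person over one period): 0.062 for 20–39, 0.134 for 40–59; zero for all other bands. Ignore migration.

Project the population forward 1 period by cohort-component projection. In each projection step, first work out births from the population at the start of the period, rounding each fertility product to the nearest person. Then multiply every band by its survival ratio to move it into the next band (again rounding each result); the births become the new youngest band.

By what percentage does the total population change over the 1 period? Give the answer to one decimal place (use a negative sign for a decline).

-5.9

Numbering the groups 1..4 from youngest to oldest:
[period 1]
Births: 11800 × 0.062 = 732  |  8900 × 0.134 = 1193 → 1925
Group 2: 9000 × 0.945 = 8505
Group 3: 11800 × 0.944 = 11139
Group 4: 8900 × 0.926 + 5600 × 0.611 = 8241 + 3422 = 11663
→ [1925, 8505, 11139, 11663]
Total: 35300 → 33232; change = -2068; percentage change = -5.9%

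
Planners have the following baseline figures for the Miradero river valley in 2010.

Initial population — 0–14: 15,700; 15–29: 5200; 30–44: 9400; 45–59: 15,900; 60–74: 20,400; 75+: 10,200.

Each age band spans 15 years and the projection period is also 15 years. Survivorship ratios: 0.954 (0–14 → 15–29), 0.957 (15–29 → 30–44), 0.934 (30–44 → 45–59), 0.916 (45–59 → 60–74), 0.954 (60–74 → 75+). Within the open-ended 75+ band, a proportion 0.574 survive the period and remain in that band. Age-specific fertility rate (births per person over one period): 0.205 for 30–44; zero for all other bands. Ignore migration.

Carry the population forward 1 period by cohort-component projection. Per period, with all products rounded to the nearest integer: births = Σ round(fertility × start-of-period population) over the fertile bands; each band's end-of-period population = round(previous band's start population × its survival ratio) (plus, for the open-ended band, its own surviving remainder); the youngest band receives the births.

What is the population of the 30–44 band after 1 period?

4976

Period 1:
Births: 9400 * 0.205 = 1927
15–29: 15700 * 0.954 = 14978
30–44: 5200 * 0.957 = 4976
45–59: 9400 * 0.934 = 8780
60–74: 15900 * 0.916 = 14564
75+: 20400 * 0.954 + 10200 * 0.574 = 19462 + 5855 = 25317
Giving 1927 / 14978 / 4976 / 8780 / 14564 / 25317.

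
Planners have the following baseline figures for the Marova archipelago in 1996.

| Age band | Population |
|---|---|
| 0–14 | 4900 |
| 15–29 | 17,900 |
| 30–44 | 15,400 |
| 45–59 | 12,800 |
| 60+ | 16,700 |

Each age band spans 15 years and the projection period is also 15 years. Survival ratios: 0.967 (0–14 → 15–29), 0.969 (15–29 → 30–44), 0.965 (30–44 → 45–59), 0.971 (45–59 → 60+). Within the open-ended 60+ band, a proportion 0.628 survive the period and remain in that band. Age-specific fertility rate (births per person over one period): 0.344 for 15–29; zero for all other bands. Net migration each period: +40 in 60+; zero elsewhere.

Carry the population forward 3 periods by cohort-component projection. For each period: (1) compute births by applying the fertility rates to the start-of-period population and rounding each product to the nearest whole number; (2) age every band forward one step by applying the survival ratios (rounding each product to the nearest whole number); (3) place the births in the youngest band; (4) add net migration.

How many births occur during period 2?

(Groups numbered youngest = 1 to oldest = 5.)
Period 1.
Births: 17900 * 0.344 = 6158
Group 2: 4900 * 0.967 = 4738
Group 3: 17900 * 0.969 = 17345
Group 4: 15400 * 0.965 = 14861
Group 5: 12800 * 0.971 + 16700 * 0.628 = 12429 + 10488 = 22917
Net migration: Group 5 + 40 → 22957
Population now: 0–14=6158, 15–29=4738, 30–44=17345, 45–59=14861, 60+=22957
Period 2.
Births: 4738 * 0.344 = 1630
Group 2: 6158 * 0.967 = 5955
Group 3: 4738 * 0.969 = 4591
Group 4: 17345 * 0.965 = 16738
Group 5: 14861 * 0.971 + 22957 * 0.628 = 14430 + 14417 = 28847
Net migration: Group 5 + 40 → 28887
Population now: 0–14=1630, 15–29=5955, 30–44=4591, 45–59=16738, 60+=28887

1630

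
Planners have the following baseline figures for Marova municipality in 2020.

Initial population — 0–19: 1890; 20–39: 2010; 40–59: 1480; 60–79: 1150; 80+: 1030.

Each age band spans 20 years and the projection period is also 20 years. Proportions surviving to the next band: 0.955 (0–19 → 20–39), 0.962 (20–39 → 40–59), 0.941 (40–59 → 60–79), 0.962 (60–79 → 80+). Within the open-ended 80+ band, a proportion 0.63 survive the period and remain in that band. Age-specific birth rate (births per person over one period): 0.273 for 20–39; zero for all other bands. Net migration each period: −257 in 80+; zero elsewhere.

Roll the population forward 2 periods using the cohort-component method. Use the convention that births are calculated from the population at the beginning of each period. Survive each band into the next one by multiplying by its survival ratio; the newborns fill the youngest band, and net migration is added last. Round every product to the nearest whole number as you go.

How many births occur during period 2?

493

Let group 1 be 0–19 through group 5 = 80+.
After projecting period 1:
Births: 2010 * 0.273 = 549
Group 2: 1890 * 0.955 = 1805
Group 3: 2010 * 0.962 = 1934
Group 4: 1480 * 0.941 = 1393
Group 5: 1150 * 0.962 + 1030 * 0.63 = 1106 + 649 = 1755
Net migration: Group 5 − 257 → 1498
→ [549, 1805, 1934, 1393, 1498]
After projecting period 2:
Births: 1805 * 0.273 = 493
Group 2: 549 * 0.955 = 524
Group 3: 1805 * 0.962 = 1736
Group 4: 1934 * 0.941 = 1820
Group 5: 1393 * 0.962 + 1498 * 0.63 = 1340 + 944 = 2284
Net migration: Group 5 − 257 → 2027
→ [493, 524, 1736, 1820, 2027]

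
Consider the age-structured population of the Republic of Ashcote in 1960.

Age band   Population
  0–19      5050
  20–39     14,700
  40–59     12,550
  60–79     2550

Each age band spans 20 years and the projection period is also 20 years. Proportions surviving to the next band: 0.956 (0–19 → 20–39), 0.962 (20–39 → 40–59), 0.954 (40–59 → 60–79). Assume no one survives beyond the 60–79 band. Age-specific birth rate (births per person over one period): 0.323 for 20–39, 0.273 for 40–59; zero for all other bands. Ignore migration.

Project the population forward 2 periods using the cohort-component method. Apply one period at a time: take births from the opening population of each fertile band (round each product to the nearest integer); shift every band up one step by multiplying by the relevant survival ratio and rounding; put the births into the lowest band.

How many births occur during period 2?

Period 1:
Births: 14700 × 0.323 = 4748  |  12550 × 0.273 = 3426 — total 8174
20–39: 5050 × 0.956 = 4828
40–59: 14700 × 0.962 = 14141
60–79: 12550 × 0.954 = 11973
→ [8174, 4828, 14141, 11973]
Period 2:
Births: 4828 × 0.323 = 1559  |  14141 × 0.273 = 3860 — total 5419
20–39: 8174 × 0.956 = 7814
40–59: 4828 × 0.962 = 4645
60–79: 14141 × 0.954 = 13491
→ [5419, 7814, 4645, 13491]

5419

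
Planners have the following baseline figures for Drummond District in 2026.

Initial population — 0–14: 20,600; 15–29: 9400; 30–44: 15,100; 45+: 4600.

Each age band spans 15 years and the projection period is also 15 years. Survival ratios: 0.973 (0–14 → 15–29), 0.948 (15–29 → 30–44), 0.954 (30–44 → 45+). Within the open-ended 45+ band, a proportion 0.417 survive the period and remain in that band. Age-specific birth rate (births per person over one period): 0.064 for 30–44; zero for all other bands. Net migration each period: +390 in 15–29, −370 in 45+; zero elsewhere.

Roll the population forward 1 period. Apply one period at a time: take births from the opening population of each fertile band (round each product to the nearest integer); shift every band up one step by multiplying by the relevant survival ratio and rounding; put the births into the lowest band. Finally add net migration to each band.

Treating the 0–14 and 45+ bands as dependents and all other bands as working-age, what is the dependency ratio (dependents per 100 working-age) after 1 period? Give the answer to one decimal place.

57.7

Let group 1 be 0–14 through group 4 = 45+.
— Period 1 —
Births: 15100 × 0.064 = 966
Group 2: 20600 × 0.973 = 20044
Group 3: 9400 × 0.948 = 8911
Group 4: 15100 × 0.954 + 4600 × 0.417 = 14405 + 1918 = 16323
Net migration: Group 2 + 390 → 20434; Group 4 − 370 → 15953
End of period: [966, 20434, 8911, 15953]
Dependents (band 0–14 + band 45+) = 966 + 15953 = 16919; working-age = 29345; ratio = 16919/29345 × 100 = 57.7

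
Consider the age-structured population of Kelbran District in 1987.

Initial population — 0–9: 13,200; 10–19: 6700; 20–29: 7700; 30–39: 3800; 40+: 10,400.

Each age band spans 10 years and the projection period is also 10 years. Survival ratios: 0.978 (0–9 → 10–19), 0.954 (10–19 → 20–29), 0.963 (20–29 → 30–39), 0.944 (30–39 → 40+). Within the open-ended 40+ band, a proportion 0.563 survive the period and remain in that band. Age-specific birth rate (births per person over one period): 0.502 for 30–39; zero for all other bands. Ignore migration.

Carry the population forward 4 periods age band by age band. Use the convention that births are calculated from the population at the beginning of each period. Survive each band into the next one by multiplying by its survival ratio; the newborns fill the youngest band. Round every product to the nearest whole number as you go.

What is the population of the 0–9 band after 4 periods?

5954

Period 1.
Births: 3800 * 0.502 = 1908
10–19: 13200 * 0.978 = 12910
20–29: 6700 * 0.954 = 6392
30–39: 7700 * 0.963 = 7415
40+: 3800 * 0.944 + 10400 * 0.563 = 3587 + 5855 = 9442
End of period: [1908, 12910, 6392, 7415, 9442]
Period 2.
Births: 7415 * 0.502 = 3722
10–19: 1908 * 0.978 = 1866
20–29: 12910 * 0.954 = 12316
30–39: 6392 * 0.963 = 6155
40+: 7415 * 0.944 + 9442 * 0.563 = 7000 + 5316 = 12316
End of period: [3722, 1866, 12316, 6155, 12316]
Period 3.
Births: 6155 * 0.502 = 3090
10–19: 3722 * 0.978 = 3640
20–29: 1866 * 0.954 = 1780
30–39: 12316 * 0.963 = 11860
40+: 6155 * 0.944 + 12316 * 0.563 = 5810 + 6934 = 12744
End of period: [3090, 3640, 1780, 11860, 12744]
Period 4.
Births: 11860 * 0.502 = 5954
10–19: 3090 * 0.978 = 3022
20–29: 3640 * 0.954 = 3473
30–39: 1780 * 0.963 = 1714
40+: 11860 * 0.944 + 12744 * 0.563 = 11196 + 7175 = 18371
End of period: [5954, 3022, 3473, 1714, 18371]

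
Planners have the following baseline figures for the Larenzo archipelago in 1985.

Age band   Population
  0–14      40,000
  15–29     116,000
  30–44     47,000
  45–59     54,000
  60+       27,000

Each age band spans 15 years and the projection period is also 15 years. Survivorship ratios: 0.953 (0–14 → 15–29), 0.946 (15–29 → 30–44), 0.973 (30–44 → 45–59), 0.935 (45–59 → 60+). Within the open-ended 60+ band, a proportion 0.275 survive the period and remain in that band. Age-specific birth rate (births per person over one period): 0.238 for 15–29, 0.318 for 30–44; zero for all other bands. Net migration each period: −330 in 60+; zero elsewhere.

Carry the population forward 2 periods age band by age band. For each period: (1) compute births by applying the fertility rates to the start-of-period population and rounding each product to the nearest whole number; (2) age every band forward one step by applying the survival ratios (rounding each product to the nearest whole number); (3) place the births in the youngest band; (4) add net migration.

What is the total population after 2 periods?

285622

[period 1]
Births: 116000 × 0.238 = 27608, 47000 × 0.318 = 14946 — total 42554
15–29: 40000 × 0.953 = 38120
30–44: 116000 × 0.946 = 109736
45–59: 47000 × 0.973 = 45731
60+: 54000 × 0.935 + 27000 × 0.275 = 50490 + 7425 = 57915
Net migration: 60+ − 330 → 57585
Giving 42554 / 38120 / 109736 / 45731 / 57585.
[period 2]
Births: 38120 × 0.238 = 9073, 109736 × 0.318 = 34896 — total 43969
15–29: 42554 × 0.953 = 40554
30–44: 38120 × 0.946 = 36062
45–59: 109736 × 0.973 = 106773
60+: 45731 × 0.935 + 57585 × 0.275 = 42758 + 15836 = 58594
Net migration: 60+ − 330 → 58264
Giving 43969 / 40554 / 36062 / 106773 / 58264.
Total after period 2: 43969 + 40554 + 36062 + 106773 + 58264 = 285622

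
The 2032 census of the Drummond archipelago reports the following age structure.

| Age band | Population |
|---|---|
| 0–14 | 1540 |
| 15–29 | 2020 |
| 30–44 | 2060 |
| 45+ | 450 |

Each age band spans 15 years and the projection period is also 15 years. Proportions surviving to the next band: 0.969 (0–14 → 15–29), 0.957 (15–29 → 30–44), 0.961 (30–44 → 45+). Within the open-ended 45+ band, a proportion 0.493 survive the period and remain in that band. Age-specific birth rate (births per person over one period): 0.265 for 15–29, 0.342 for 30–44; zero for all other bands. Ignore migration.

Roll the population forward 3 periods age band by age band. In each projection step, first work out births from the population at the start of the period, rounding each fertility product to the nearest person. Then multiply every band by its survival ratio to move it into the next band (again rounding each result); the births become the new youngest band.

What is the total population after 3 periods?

5803

Numbering the groups 1..4 from youngest to oldest:
After projecting period 1:
Births: 2020 * 0.265 = 535  |  2060 * 0.342 = 705 → 1240
Group 2: 1540 * 0.969 = 1492
Group 3: 2020 * 0.957 = 1933
Group 4: 2060 * 0.961 + 450 * 0.493 = 1980 + 222 = 2202
Population now: 0–14=1240, 15–29=1492, 30–44=1933, 45+=2202
After projecting period 2:
Births: 1492 * 0.265 = 395  |  1933 * 0.342 = 661 → 1056
Group 2: 1240 * 0.969 = 1202
Group 3: 1492 * 0.957 = 1428
Group 4: 1933 * 0.961 + 2202 * 0.493 = 1858 + 1086 = 2944
Population now: 0–14=1056, 15–29=1202, 30–44=1428, 45+=2944
After projecting period 3:
Births: 1202 * 0.265 = 319  |  1428 * 0.342 = 488 → 807
Group 2: 1056 * 0.969 = 1023
Group 3: 1202 * 0.957 = 1150
Group 4: 1428 * 0.961 + 2944 * 0.493 = 1372 + 1451 = 2823
Population now: 0–14=807, 15–29=1023, 30–44=1150, 45+=2823
Total after period 3: 807 + 1023 + 1150 + 2823 = 5803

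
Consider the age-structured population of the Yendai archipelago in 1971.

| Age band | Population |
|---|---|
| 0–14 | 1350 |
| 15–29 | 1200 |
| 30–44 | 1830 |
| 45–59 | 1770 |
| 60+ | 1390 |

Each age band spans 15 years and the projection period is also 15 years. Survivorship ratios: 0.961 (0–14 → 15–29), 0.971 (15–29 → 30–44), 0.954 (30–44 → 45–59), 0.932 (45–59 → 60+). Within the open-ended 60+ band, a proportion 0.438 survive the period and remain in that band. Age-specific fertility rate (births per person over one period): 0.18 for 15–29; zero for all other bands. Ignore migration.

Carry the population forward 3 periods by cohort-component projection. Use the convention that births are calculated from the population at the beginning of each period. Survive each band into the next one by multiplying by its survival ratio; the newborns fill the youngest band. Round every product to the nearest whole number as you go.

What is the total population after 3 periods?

Call the groups 1 to 5, youngest first.
— Period 1 —
Births: 1200 * 0.18 = 216
Group 2: 1350 * 0.961 = 1297
Group 3: 1200 * 0.971 = 1165
Group 4: 1830 * 0.954 = 1746
Group 5: 1770 * 0.932 + 1390 * 0.438 = 1650 + 609 = 2259
Population now: 0–14=216, 15–29=1297, 30–44=1165, 45–59=1746, 60+=2259
— Period 2 —
Births: 1297 * 0.18 = 233
Group 2: 216 * 0.961 = 208
Group 3: 1297 * 0.971 = 1259
Group 4: 1165 * 0.954 = 1111
Group 5: 1746 * 0.932 + 2259 * 0.438 = 1627 + 989 = 2616
Population now: 0–14=233, 15–29=208, 30–44=1259, 45–59=1111, 60+=2616
— Period 3 —
Births: 208 * 0.18 = 37
Group 2: 233 * 0.961 = 224
Group 3: 208 * 0.971 = 202
Group 4: 1259 * 0.954 = 1201
Group 5: 1111 * 0.932 + 2616 * 0.438 = 1035 + 1146 = 2181
Population now: 0–14=37, 15–29=224, 30–44=202, 45–59=1201, 60+=2181
Total after period 3: 37 + 224 + 202 + 1201 + 2181 = 3845

3845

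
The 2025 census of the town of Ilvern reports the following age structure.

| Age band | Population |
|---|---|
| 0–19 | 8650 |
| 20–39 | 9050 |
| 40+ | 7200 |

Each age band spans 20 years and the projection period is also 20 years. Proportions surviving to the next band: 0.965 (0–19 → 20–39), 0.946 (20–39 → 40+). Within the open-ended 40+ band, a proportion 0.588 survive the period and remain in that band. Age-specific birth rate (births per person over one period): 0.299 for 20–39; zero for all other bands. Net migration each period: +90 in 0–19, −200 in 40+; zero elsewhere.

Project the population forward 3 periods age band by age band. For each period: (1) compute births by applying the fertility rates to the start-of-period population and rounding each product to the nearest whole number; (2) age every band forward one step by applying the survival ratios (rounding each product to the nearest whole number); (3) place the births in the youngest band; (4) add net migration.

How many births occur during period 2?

2496

Period 1.
Births: 9050 × 0.299 = 2706
20–39: 8650 × 0.965 = 8347
40+: 9050 × 0.946 + 7200 × 0.588 = 8561 + 4234 = 12795
Net migration: 0–19 + 90 → 2796; 40+ − 200 → 12595
End of period: [2796, 8347, 12595]
Period 2.
Births: 8347 × 0.299 = 2496
20–39: 2796 × 0.965 = 2698
40+: 8347 × 0.946 + 12595 × 0.588 = 7896 + 7406 = 15302
Net migration: 0–19 + 90 → 2586; 40+ − 200 → 15102
End of period: [2586, 2698, 15102]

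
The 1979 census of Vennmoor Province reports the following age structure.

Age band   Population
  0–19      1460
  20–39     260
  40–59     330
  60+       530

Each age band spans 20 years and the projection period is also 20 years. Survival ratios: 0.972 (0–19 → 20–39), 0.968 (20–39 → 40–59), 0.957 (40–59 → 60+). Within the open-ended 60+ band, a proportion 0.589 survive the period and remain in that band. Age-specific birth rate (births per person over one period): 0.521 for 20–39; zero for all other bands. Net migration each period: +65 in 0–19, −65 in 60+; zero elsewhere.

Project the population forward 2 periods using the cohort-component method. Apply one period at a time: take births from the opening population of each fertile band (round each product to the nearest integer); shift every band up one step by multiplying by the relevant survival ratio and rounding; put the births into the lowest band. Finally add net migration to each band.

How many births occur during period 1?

Period 1:
Births: 260 * 0.521 = 135
20–39: 1460 * 0.972 = 1419
40–59: 260 * 0.968 = 252
60+: 330 * 0.957 + 530 * 0.589 = 316 + 312 = 628
Net migration: 0–19 + 65 → 200; 60+ − 65 → 563
→ [200, 1419, 252, 563]

135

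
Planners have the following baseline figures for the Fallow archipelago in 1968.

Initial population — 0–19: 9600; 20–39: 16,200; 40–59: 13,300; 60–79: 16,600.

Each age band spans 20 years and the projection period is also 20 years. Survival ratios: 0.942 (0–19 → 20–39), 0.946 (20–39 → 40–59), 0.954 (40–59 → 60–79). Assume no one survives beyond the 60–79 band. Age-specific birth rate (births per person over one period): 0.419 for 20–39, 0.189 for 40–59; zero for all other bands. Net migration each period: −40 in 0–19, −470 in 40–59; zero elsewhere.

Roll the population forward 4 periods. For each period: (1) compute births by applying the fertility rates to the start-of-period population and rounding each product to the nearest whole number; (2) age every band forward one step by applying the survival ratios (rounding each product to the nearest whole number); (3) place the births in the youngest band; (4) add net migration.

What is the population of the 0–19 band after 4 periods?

— Period 1 —
Births: 16200 × 0.419 = 6788  |  13300 × 0.189 = 2514 — total 9302
20–39: 9600 × 0.942 = 9043
40–59: 16200 × 0.946 = 15325
60–79: 13300 × 0.954 = 12688
Net migration: 0–19 − 40 → 9262; 40–59 − 470 → 14855
→ [9262, 9043, 14855, 12688]
— Period 2 —
Births: 9043 × 0.419 = 3789  |  14855 × 0.189 = 2808 — total 6597
20–39: 9262 × 0.942 = 8725
40–59: 9043 × 0.946 = 8555
60–79: 14855 × 0.954 = 14172
Net migration: 0–19 − 40 → 6557; 40–59 − 470 → 8085
→ [6557, 8725, 8085, 14172]
— Period 3 —
Births: 8725 × 0.419 = 3656  |  8085 × 0.189 = 1528 — total 5184
20–39: 6557 × 0.942 = 6177
40–59: 8725 × 0.946 = 8254
60–79: 8085 × 0.954 = 7713
Net migration: 0–19 − 40 → 5144; 40–59 − 470 → 7784
→ [5144, 6177, 7784, 7713]
— Period 4 —
Births: 6177 × 0.419 = 2588  |  7784 × 0.189 = 1471 — total 4059
20–39: 5144 × 0.942 = 4846
40–59: 6177 × 0.946 = 5843
60–79: 7784 × 0.954 = 7426
Net migration: 0–19 − 40 → 4019; 40–59 − 470 → 5373
→ [4019, 4846, 5373, 7426]

4019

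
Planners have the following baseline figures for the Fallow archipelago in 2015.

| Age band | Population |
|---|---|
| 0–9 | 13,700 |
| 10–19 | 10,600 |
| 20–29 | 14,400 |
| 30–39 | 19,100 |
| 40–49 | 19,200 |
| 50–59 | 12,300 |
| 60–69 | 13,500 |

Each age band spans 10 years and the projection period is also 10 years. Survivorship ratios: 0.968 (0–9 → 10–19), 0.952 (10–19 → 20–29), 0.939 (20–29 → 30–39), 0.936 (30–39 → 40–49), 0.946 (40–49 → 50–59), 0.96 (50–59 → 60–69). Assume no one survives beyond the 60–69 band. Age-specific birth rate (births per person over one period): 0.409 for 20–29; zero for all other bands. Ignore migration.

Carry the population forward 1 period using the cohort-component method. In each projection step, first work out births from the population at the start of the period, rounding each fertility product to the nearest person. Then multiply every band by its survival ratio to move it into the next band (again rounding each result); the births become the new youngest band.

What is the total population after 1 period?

Period 1.
Births: 14400 × 0.409 = 5890
10–19: 13700 × 0.968 = 13262
20–29: 10600 × 0.952 = 10091
30–39: 14400 × 0.939 = 13522
40–49: 19100 × 0.936 = 17878
50–59: 19200 × 0.946 = 18163
60–69: 12300 × 0.96 = 11808
Population now: 0–9=5890, 10–19=13262, 20–29=10091, 30–39=13522, 40–49=17878, 50–59=18163, 60–69=11808
Total after period 1: 5890 + 13262 + 10091 + 13522 + 17878 + 18163 + 11808 = 90614

90614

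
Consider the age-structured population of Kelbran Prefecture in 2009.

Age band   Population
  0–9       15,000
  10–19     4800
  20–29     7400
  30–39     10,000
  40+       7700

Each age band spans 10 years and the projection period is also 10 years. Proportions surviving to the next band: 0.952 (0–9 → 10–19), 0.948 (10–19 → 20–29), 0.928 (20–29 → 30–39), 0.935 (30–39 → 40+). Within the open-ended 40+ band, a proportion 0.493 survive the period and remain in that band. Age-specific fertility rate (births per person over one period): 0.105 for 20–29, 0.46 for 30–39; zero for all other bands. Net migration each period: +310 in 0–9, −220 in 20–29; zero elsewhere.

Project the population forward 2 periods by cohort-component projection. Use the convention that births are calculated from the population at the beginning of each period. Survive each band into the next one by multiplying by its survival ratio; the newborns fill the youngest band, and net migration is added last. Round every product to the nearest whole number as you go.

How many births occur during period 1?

5377

Call the groups 1 to 5, youngest first.
Period 1:
Births: 7400 × 0.105 = 777 ; 10000 × 0.46 = 4600 → total 5377
Group 2: 15000 × 0.952 = 14280
Group 3: 4800 × 0.948 = 4550
Group 4: 7400 × 0.928 = 6867
Group 5: 10000 × 0.935 + 7700 × 0.493 = 9350 + 3796 = 13146
Net migration: Group 1 + 310 → 5687; Group 3 − 220 → 4330
→ [5687, 14280, 4330, 6867, 13146]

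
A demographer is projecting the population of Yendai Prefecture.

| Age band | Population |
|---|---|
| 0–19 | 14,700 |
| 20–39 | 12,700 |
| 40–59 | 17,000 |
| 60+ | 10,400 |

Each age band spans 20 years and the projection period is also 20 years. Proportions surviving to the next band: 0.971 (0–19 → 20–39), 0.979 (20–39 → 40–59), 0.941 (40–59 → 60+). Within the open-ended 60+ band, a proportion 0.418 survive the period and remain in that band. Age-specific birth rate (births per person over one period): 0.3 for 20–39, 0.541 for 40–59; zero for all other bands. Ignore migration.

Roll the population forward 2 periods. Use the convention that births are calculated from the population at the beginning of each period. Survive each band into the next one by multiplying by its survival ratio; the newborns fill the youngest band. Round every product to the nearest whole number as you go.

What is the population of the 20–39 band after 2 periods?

12630

[period 1]
Births: 12700 × 0.3 = 3810 ; 17000 × 0.541 = 9197 ⇒ total 13007
20–39: 14700 × 0.971 = 14274
40–59: 12700 × 0.979 = 12433
60+: 17000 × 0.941 + 10400 × 0.418 = 15997 + 4347 = 20344
Population now: 0–19=13007, 20–39=14274, 40–59=12433, 60+=20344
[period 2]
Births: 14274 × 0.3 = 4282 ; 12433 × 0.541 = 6726 ⇒ total 11008
20–39: 13007 × 0.971 = 12630
40–59: 14274 × 0.979 = 13974
60+: 12433 × 0.941 + 20344 × 0.418 = 11699 + 8504 = 20203
Population now: 0–19=11008, 20–39=12630, 40–59=13974, 60+=20203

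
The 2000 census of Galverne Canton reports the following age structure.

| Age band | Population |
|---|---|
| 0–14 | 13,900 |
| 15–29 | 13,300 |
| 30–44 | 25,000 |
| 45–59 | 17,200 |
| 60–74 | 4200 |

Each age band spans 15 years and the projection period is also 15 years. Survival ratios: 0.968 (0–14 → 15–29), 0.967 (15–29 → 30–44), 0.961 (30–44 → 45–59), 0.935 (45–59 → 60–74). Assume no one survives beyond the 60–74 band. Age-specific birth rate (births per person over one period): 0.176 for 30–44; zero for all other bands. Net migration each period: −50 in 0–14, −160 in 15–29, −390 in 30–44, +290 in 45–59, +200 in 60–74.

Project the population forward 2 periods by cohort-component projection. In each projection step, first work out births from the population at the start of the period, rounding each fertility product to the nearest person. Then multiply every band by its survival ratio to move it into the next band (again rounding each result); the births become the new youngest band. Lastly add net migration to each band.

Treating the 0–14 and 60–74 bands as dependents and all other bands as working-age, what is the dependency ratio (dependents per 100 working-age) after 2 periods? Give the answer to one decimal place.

87.1

Period 1.
Births: 25000 * 0.176 = 4400
15–29: 13900 * 0.968 = 13455
30–44: 13300 * 0.967 = 12861
45–59: 25000 * 0.961 = 24025
60–74: 17200 * 0.935 = 16082
Net migration: 0–14 − 50 → 4350; 15–29 − 160 → 13295; 30–44 − 390 → 12471; 45–59 + 290 → 24315; 60–74 + 200 → 16282
→ [4350, 13295, 12471, 24315, 16282]
Period 2.
Births: 12471 * 0.176 = 2195
15–29: 4350 * 0.968 = 4211
30–44: 13295 * 0.967 = 12856
45–59: 12471 * 0.961 = 11985
60–74: 24315 * 0.935 = 22735
Net migration: 0–14 − 50 → 2145; 15–29 − 160 → 4051; 30–44 − 390 → 12466; 45–59 + 290 → 12275; 60–74 + 200 → 22935
→ [2145, 4051, 12466, 12275, 22935]
Dependents (band 0–14 + band 60–74) = 2145 + 22935 = 25080; working-age = 28792; ratio = 25080/28792 × 100 = 87.1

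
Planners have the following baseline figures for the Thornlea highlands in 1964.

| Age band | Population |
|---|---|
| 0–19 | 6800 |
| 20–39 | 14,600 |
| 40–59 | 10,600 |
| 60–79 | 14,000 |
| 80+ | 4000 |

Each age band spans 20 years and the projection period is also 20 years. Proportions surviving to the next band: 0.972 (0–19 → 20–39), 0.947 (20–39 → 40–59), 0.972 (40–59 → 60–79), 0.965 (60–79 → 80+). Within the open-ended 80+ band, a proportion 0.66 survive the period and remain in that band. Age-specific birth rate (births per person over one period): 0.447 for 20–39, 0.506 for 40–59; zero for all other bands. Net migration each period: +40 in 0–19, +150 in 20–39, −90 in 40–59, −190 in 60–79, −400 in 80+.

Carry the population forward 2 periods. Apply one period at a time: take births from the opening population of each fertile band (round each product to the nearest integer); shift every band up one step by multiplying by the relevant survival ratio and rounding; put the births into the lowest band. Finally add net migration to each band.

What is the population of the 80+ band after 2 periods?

19754

Period 1:
Births: 14600 × 0.447 = 6526  |  10600 × 0.506 = 5364 — total 11890
20–39: 6800 × 0.972 = 6610
40–59: 14600 × 0.947 = 13826
60–79: 10600 × 0.972 = 10303
80+: 14000 × 0.965 + 4000 × 0.66 = 13510 + 2640 = 16150
Net migration: 0–19 + 40 → 11930; 20–39 + 150 → 6760; 40–59 − 90 → 13736; 60–79 − 190 → 10113; 80+ − 400 → 15750
Population now: 0–19=11930, 20–39=6760, 40–59=13736, 60–79=10113, 80+=15750
Period 2:
Births: 6760 × 0.447 = 3022  |  13736 × 0.506 = 6950 — total 9972
20–39: 11930 × 0.972 = 11596
40–59: 6760 × 0.947 = 6402
60–79: 13736 × 0.972 = 13351
80+: 10113 × 0.965 + 15750 × 0.66 = 9759 + 10395 = 20154
Net migration: 0–19 + 40 → 10012; 20–39 + 150 → 11746; 40–59 − 90 → 6312; 60–79 − 190 → 13161; 80+ − 400 → 19754
Population now: 0–19=10012, 20–39=11746, 40–59=6312, 60–79=13161, 80+=19754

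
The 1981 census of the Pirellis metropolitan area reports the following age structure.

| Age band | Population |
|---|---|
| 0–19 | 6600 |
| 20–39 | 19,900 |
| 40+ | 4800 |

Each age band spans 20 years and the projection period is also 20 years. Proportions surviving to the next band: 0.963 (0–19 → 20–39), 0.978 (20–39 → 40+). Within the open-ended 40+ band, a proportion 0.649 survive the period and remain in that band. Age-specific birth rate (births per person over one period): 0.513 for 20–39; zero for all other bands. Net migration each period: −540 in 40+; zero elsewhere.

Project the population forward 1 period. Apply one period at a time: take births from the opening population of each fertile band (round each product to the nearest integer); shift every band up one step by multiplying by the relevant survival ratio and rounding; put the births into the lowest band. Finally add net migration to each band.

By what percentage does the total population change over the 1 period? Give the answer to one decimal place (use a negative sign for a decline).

23.3

Let band 1 be 0–19 through band 3 = 40+.
Period 1:
Births: 19900 × 0.513 = 10209
Band 2: 6600 × 0.963 = 6356
Band 3: 19900 × 0.978 + 4800 × 0.649 = 19462 + 3115 = 22577
Net migration: Band 3 − 540 → 22037
Population now: 0–19=10209, 20–39=6356, 40+=22037
Total: 31300 → 38602; change = 7302; percentage change = 23.3%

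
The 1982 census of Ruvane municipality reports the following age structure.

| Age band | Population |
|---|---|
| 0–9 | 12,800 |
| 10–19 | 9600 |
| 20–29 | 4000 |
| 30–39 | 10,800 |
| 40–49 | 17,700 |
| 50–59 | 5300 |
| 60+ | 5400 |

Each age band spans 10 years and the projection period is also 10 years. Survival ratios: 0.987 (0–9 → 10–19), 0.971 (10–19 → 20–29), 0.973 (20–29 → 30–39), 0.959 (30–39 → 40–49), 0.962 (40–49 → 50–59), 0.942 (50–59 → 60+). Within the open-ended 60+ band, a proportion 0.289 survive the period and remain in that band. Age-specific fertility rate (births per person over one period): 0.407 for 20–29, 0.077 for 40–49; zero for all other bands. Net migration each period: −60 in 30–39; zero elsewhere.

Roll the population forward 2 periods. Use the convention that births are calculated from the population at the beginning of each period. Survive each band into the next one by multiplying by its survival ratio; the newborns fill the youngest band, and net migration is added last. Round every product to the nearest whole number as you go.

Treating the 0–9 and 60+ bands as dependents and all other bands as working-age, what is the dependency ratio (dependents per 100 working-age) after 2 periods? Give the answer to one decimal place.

— Period 1 —
Births: 4000 × 0.407 = 1628  |  17700 × 0.077 = 1363 → 2991
10–19: 12800 × 0.987 = 12634
20–29: 9600 × 0.971 = 9322
30–39: 4000 × 0.973 = 3892
40–49: 10800 × 0.959 = 10357
50–59: 17700 × 0.962 = 17027
60+: 5300 × 0.942 + 5400 × 0.289 = 4993 + 1561 = 6554
Net migration: 30–39 − 60 → 3832
End of period: [2991, 12634, 9322, 3832, 10357, 17027, 6554]
— Period 2 —
Births: 9322 × 0.407 = 3794  |  10357 × 0.077 = 797 → 4591
10–19: 2991 × 0.987 = 2952
20–29: 12634 × 0.971 = 12268
30–39: 9322 × 0.973 = 9070
40–49: 3832 × 0.959 = 3675
50–59: 10357 × 0.962 = 9963
60+: 17027 × 0.942 + 6554 × 0.289 = 16039 + 1894 = 17933
Net migration: 30–39 − 60 → 9010
End of period: [4591, 2952, 12268, 9010, 3675, 9963, 17933]
Dependents (band 0–9 + band 60+) = 4591 + 17933 = 22524; working-age = 37868; ratio = 22524/37868 × 100 = 59.5

59.5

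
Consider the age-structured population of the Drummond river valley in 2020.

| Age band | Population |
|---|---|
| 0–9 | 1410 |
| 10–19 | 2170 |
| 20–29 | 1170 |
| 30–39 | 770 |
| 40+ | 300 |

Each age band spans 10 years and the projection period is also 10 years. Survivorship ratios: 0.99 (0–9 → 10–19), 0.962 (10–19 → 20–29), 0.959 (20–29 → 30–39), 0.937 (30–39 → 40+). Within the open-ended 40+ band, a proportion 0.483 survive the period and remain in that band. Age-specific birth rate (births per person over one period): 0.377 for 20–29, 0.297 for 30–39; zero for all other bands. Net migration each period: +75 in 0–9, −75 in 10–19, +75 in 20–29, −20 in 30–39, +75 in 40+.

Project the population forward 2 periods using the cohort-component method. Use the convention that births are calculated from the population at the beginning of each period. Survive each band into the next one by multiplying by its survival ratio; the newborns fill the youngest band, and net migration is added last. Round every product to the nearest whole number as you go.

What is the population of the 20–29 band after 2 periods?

Call the groups 1 to 5, youngest first.
[period 1]
Births: 1170 × 0.377 = 441 ; 770 × 0.297 = 229 — total 670
Group 2: 1410 × 0.99 = 1396
Group 3: 2170 × 0.962 = 2088
Group 4: 1170 × 0.959 = 1122
Group 5: 770 × 0.937 + 300 × 0.483 = 721 + 145 = 866
Net migration: Group 1 + 75 → 745; Group 2 − 75 → 1321; Group 3 + 75 → 2163; Group 4 − 20 → 1102; Group 5 + 75 → 941
Giving 745 / 1321 / 2163 / 1102 / 941.
[period 2]
Births: 2163 × 0.377 = 815 ; 1102 × 0.297 = 327 — total 1142
Group 2: 745 × 0.99 = 738
Group 3: 1321 × 0.962 = 1271
Group 4: 2163 × 0.959 = 2074
Group 5: 1102 × 0.937 + 941 × 0.483 = 1033 + 455 = 1488
Net migration: Group 1 + 75 → 1217; Group 2 − 75 → 663; Group 3 + 75 → 1346; Group 4 − 20 → 2054; Group 5 + 75 → 1563
Giving 1217 / 663 / 1346 / 2054 / 1563.

1346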